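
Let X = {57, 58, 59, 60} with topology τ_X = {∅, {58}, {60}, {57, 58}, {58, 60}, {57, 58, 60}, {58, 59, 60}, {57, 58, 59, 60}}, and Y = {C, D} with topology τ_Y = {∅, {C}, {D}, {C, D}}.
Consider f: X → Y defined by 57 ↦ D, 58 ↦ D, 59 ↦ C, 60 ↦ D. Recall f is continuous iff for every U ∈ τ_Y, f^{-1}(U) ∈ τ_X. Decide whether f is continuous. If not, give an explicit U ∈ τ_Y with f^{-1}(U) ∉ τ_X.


f is NOT continuous.

Compute f^{-1}(U) for each U ∈ τ_Y:
  U = ∅: f^{-1}(U) = ∅ ∈ τ_X ✓.
  U = {C}: f^{-1}(U) = {59} ∉ τ_X ✗.
  U = {D}: f^{-1}(U) = {57, 58, 60} ∈ τ_X ✓.
  U = {C, D}: f^{-1}(U) = {57, 58, 59, 60} ∈ τ_X ✓.
Found U = {C} with f^{-1}(U) = {59} not in τ_X. Therefore f is NOT continuous.


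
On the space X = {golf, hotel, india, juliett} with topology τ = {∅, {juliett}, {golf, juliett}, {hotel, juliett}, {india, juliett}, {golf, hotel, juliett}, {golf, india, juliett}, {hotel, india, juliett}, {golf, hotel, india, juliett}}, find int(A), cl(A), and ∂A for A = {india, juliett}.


int(A) = {india, juliett}, cl(A) = {golf, hotel, india, juliett}, ∂A = {golf, hotel}.

Closed sets in (X, τ) are complements of opens:
  closed(X, τ) = {∅, {golf}, {hotel}, {india}, {golf, hotel}, {golf, india}, {hotel, india}, {golf, hotel, india}, {golf, hotel, india, juliett}}.
int(A) = ⋃ {U ∈ τ : U ⊆ A}. Opens contained in A: ∅, {juliett}, {india, juliett}.
Taking the union of these: int(A) = {india, juliett}.
cl(A) = ⋂ {C closed : A ⊆ C}. Closed sets containing A: {golf, hotel, india, juliett}.
Intersecting these: cl(A) = {golf, hotel, india, juliett}.
∂A = cl(A) ∖ int(A) = {golf, hotel, india, juliett} ∖ {india, juliett} = {golf, hotel}.


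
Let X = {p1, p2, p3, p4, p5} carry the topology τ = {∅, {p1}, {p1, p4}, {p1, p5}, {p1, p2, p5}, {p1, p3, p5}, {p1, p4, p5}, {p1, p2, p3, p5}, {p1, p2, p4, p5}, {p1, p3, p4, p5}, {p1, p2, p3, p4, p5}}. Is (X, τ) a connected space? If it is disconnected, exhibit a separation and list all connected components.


(X, τ) is connected.

Find clopen sets (U ∈ τ with X ∖ U ∈ τ):
  U = ∅, X ∖ U = {p1, p2, p3, p4, p5} — both open, so U is clopen.
  U = {p1, p2, p3, p4, p5}, X ∖ U = ∅ — both open, so U is clopen.
Only trivial clopens (∅ and X) exist, so (X, τ) is connected.
Compute connected components by grouping points that agree on all clopens:
  component: {p1, p2, p3, p4, p5}


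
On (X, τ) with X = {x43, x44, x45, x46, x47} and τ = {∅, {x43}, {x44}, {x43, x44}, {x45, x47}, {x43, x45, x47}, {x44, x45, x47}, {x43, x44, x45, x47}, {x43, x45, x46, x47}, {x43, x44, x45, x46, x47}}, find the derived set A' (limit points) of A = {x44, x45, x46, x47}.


A' = {x45, x46, x47}

For each x ∈ X, list the open sets U ∈ τ with x ∈ U, then check whether U ∩ (A ∖ {x}) ≠ ∅ for every such U.
  x = x43: open {x43} ∋ x has {x43} ∩ (A ∖ {x43}) = ∅, so x is NOT a limit point.
  x = x44: open {x44} ∋ x has {x44} ∩ (A ∖ {x44}) = ∅, so x is NOT a limit point.
  x = x45: opens ∋ x are {x45, x47}, {x43, x45, x47}, {x44, x45, x47}, {x43, x44, x45, x47}, {x43, x45, x46, x47}, {x43, x44, x45, x46, x47}; each meets A ∖ {x45}, so x IS a limit point.
  x = x46: opens ∋ x are {x43, x45, x46, x47}, {x43, x44, x45, x46, x47}; each meets A ∖ {x46}, so x IS a limit point.
  x = x47: opens ∋ x are {x45, x47}, {x43, x45, x47}, {x44, x45, x47}, {x43, x44, x45, x47}, {x43, x45, x46, x47}, {x43, x44, x45, x46, x47}; each meets A ∖ {x47}, so x IS a limit point.
Collecting: A' = {x45, x46, x47}.


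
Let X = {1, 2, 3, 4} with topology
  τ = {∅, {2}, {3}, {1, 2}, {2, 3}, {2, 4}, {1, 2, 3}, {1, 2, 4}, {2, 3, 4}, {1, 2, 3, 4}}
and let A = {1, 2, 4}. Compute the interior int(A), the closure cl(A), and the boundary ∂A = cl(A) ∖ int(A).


int(A) = {1, 2, 4}, cl(A) = {1, 2, 4}, ∂A = ∅.

Closed sets in (X, τ) are complements of opens:
  closed(X, τ) = {∅, {1}, {3}, {4}, {1, 3}, {1, 4}, {3, 4}, {1, 2, 4}, {1, 3, 4}, {1, 2, 3, 4}}.
int(A) = ⋃ {U ∈ τ : U ⊆ A}. Opens contained in A: ∅, {2}, {1, 2}, {2, 4}, {1, 2, 4}.
Taking the union of these: int(A) = {1, 2, 4}.
cl(A) = ⋂ {C closed : A ⊆ C}. Closed sets containing A: {1, 2, 4}, {1, 2, 3, 4}.
Intersecting these: cl(A) = {1, 2, 4}.
∂A = cl(A) ∖ int(A) = {1, 2, 4} ∖ {1, 2, 4} = ∅.


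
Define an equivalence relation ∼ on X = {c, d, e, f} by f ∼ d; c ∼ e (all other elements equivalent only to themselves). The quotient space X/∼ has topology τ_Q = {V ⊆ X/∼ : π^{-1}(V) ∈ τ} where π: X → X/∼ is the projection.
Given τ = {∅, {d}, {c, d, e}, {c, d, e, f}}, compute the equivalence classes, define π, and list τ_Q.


X/∼ = {[c=e], [d=f]}; |τ_Q| = 2.

Equivalence classes: [c=e], [d=f].
Quotient map π: X → X/∼ sends c ↦ [c=e], d ↦ [d=f], e ↦ [c=e], f ↦ [d=f].
For each subset V ⊆ X/∼, compute π^{-1}(V) ⊆ X and check whether π^{-1}(V) ∈ τ. V is open in τ_Q iff π^{-1}(V) ∈ τ.
  V = {}: π^{-1}(V) = ∅ ∈ τ ✓.
  V = {[c=e]}: π^{-1}(V) = {c, e} ∉ τ ✗.
  V = {[d=f]}: π^{-1}(V) = {d, f} ∉ τ ✗.
  V = {[c=e], [d=f]}: π^{-1}(V) = {c, d, e, f} ∈ τ ✓.
Open sets in the quotient: τ_Q = {{}, {[c=e], [d=f]}} (2 elements).


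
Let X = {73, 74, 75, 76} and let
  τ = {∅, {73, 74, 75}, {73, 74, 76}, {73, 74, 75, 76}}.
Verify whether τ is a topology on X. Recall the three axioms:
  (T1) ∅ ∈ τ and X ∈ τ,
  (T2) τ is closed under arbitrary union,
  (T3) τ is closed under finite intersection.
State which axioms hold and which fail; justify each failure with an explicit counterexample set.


τ is NOT a topology on X.

Axiom (T1): ∅ ∈ τ? Yes; X ∈ τ? Yes.
Axiom (T2/T3): check pairwise unions and intersections of members of τ.
Counterexample for (T3): {73, 74, 75} ∩ {73, 74, 76} = {73, 74} ∉ τ. Therefore τ is NOT a topology.


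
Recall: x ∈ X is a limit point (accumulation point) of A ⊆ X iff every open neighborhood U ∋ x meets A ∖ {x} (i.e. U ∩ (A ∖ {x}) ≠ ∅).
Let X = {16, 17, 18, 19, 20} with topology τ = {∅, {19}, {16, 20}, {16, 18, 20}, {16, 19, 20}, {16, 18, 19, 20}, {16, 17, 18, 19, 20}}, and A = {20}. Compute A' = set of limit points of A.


A' = {16, 17, 18}

For each x ∈ X, list the open sets U ∈ τ with x ∈ U, then check whether U ∩ (A ∖ {x}) ≠ ∅ for every such U.
  x = 16: opens ∋ x are {16, 20}, {16, 18, 20}, {16, 19, 20}, {16, 18, 19, 20}, {16, 17, 18, 19, 20}; each meets A ∖ {16}, so x IS a limit point.
  x = 17: opens ∋ x are {16, 17, 18, 19, 20}; each meets A ∖ {17}, so x IS a limit point.
  x = 18: opens ∋ x are {16, 18, 20}, {16, 18, 19, 20}, {16, 17, 18, 19, 20}; each meets A ∖ {18}, so x IS a limit point.
  x = 19: open {19} ∋ x has {19} ∩ (A ∖ {19}) = ∅, so x is NOT a limit point.
  x = 20: open {16, 20} ∋ x has {16, 20} ∩ (A ∖ {20}) = ∅, so x is NOT a limit point.
Collecting: A' = {16, 17, 18}.


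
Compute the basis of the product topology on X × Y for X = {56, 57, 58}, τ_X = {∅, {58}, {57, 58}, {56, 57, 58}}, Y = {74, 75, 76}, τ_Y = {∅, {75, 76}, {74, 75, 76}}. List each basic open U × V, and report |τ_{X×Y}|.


Basis B = {∅ × ∅, {58} × {75, 76}, {58} × {74, 75, 76}, {57, 58} × {75, 76}, {56, 57, 58} × {75, 76}, {57, 58} × {74, 75, 76}, {56, 57, 58} × {74, 75, 76}}; |τ_{X×Y}| = 10.

Enumerate products U × V with U ∈ τ_X, V ∈ τ_Y (deduplicated):
  ∅ × ∅ = {} (∅)
  {58} × {75, 76} = {(58,75), (58,76)}
  {58} × {74, 75, 76} = {(58,74), (58,75), (58,76)}
  {57, 58} × {75, 76} = {(57,75), (57,76), (58,75), (58,76)}
  {56, 57, 58} × {75, 76} = {(56,75), (56,76), (57,75), (57,76), (58,75), (58,76)}
  {57, 58} × {74, 75, 76} = {(57,74), (57,75), (57,76), (58,74), (58,75), (58,76)}
  {56, 57, 58} × {74, 75, 76} = {(56,74), (56,75), (56,76), (57,74), (57,75), (57,76), (58,74), (58,75), (58,76)}
These 7 distinct sets form the basis B.
Close under arbitrary unions to get τ_{X×Y}; counting gives |τ_{X×Y}| = 10.


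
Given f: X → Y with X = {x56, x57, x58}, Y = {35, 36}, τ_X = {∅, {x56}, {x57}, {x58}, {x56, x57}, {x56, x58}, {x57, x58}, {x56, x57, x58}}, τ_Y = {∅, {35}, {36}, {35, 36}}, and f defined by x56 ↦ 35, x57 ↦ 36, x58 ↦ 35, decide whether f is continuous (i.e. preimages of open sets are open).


f IS continuous.

Compute f^{-1}(U) for each U ∈ τ_Y:
  U = ∅: f^{-1}(U) = ∅ ∈ τ_X ✓.
  U = {35}: f^{-1}(U) = {x56, x58} ∈ τ_X ✓.
  U = {36}: f^{-1}(U) = {x57} ∈ τ_X ✓.
  U = {35, 36}: f^{-1}(U) = {x56, x57, x58} ∈ τ_X ✓.
Every preimage lies in τ_X, so f IS continuous.


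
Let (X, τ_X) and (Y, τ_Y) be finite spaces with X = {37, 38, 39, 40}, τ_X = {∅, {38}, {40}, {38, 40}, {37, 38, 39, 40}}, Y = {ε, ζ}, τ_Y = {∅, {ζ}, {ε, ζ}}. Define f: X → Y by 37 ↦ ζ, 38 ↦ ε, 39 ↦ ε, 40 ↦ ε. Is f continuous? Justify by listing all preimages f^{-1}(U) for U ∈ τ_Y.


f is NOT continuous.

Compute f^{-1}(U) for each U ∈ τ_Y:
  U = ∅: f^{-1}(U) = ∅ ∈ τ_X ✓.
  U = {ζ}: f^{-1}(U) = {37} ∉ τ_X ✗.
  U = {ε, ζ}: f^{-1}(U) = {37, 38, 39, 40} ∈ τ_X ✓.
Found U = {ζ} with f^{-1}(U) = {37} not in τ_X. Therefore f is NOT continuous.


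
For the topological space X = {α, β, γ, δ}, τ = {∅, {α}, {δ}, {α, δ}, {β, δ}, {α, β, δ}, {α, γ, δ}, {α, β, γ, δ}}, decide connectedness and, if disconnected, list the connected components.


(X, τ) is connected.

Find clopen sets (U ∈ τ with X ∖ U ∈ τ):
  U = ∅, X ∖ U = {α, β, γ, δ} — both open, so U is clopen.
  U = {α, β, γ, δ}, X ∖ U = ∅ — both open, so U is clopen.
Only trivial clopens (∅ and X) exist, so (X, τ) is connected.
Compute connected components by grouping points that agree on all clopens:
  component: {α, β, γ, δ}


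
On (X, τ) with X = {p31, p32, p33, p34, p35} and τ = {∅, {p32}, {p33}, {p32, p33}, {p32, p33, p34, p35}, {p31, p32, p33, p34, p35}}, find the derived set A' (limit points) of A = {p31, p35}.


A' = {p31, p34}

For each x ∈ X, list the open sets U ∈ τ with x ∈ U, then check whether U ∩ (A ∖ {x}) ≠ ∅ for every such U.
  x = p31: opens ∋ x are {p31, p32, p33, p34, p35}; each meets A ∖ {p31}, so x IS a limit point.
  x = p32: open {p32} ∋ x has {p32} ∩ (A ∖ {p32}) = ∅, so x is NOT a limit point.
  x = p33: open {p33} ∋ x has {p33} ∩ (A ∖ {p33}) = ∅, so x is NOT a limit point.
  x = p34: opens ∋ x are {p32, p33, p34, p35}, {p31, p32, p33, p34, p35}; each meets A ∖ {p34}, so x IS a limit point.
  x = p35: open {p32, p33, p34, p35} ∋ x has {p32, p33, p34, p35} ∩ (A ∖ {p35}) = ∅, so x is NOT a limit point.
Collecting: A' = {p31, p34}.


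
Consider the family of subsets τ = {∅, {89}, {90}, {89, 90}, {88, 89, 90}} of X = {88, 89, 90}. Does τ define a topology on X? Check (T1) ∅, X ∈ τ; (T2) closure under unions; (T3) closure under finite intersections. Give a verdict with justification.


τ IS a topology on X.

Axiom (T1): ∅ ∈ τ? Yes; X ∈ τ? Yes.
Axiom (T2/T3): check pairwise unions and intersections of members of τ.
All pairwise intersections and unions checked — each lies in τ. Therefore τ satisfies (T1), (T2), (T3): it IS a topology on X.


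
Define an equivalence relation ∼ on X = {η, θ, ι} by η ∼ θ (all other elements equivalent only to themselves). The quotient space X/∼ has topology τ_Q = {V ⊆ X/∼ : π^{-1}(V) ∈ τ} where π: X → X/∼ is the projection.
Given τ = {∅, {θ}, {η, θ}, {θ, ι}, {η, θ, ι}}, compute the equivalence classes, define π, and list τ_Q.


X/∼ = {[η=θ], [ι]}; |τ_Q| = 3.

Equivalence classes: [η=θ], [ι].
Quotient map π: X → X/∼ sends η ↦ [η=θ], θ ↦ [η=θ], ι ↦ [ι].
For each subset V ⊆ X/∼, compute π^{-1}(V) ⊆ X and check whether π^{-1}(V) ∈ τ. V is open in τ_Q iff π^{-1}(V) ∈ τ.
  V = {}: π^{-1}(V) = ∅ ∈ τ ✓.
  V = {[η=θ]}: π^{-1}(V) = {η, θ} ∈ τ ✓.
  V = {[ι]}: π^{-1}(V) = {ι} ∉ τ ✗.
  V = {[η=θ], [ι]}: π^{-1}(V) = {η, θ, ι} ∈ τ ✓.
Open sets in the quotient: τ_Q = {{}, {[η=θ]}, {[η=θ], [ι]}} (3 elements).


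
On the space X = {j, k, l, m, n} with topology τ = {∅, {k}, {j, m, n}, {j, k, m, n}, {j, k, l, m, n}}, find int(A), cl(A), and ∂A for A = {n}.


int(A) = ∅, cl(A) = {j, l, m, n}, ∂A = {j, l, m, n}.

Closed sets in (X, τ) are complements of opens:
  closed(X, τ) = {∅, {l}, {k, l}, {j, l, m, n}, {j, k, l, m, n}}.
int(A) = ⋃ {U ∈ τ : U ⊆ A}. Opens contained in A: ∅.
Taking the union of these: int(A) = ∅.
cl(A) = ⋂ {C closed : A ⊆ C}. Closed sets containing A: {j, l, m, n}, {j, k, l, m, n}.
Intersecting these: cl(A) = {j, l, m, n}.
∂A = cl(A) ∖ int(A) = {j, l, m, n} ∖ ∅ = {j, l, m, n}.


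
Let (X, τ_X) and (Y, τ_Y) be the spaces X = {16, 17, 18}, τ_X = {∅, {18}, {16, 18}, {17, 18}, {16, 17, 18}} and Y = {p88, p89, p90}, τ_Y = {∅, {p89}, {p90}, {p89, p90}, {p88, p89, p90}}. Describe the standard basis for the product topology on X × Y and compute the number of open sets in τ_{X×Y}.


Basis B = {∅ × ∅, {18} × {p89}, {18} × {p90}, {16, 18} × {p89}, {16, 18} × {p90}, {17, 18} × {p89}, {17, 18} × {p90}, {18} × {p89, p90}, {16, 17, 18} × {p89}, {16, 17, 18} × {p90}, {18} × {p88, p89, p90}, {16, 18} × {p89, p90}, {17, 18} × {p89, p90}, {16, 18} × {p88, p89, p90}, {16, 17, 18} × {p89, p90}, {17, 18} × {p88, p89, p90}, {16, 17, 18} × {p88, p89, p90}}; |τ_{X×Y}| = 50.

Enumerate products U × V with U ∈ τ_X, V ∈ τ_Y (deduplicated):
  ∅ × ∅ = {} (∅)
  {18} × {p89} = {(18,p89)}
  {18} × {p90} = {(18,p90)}
  {16, 18} × {p89} = {(16,p89), (18,p89)}
  {16, 18} × {p90} = {(16,p90), (18,p90)}
  {17, 18} × {p89} = {(17,p89), (18,p89)}
  {17, 18} × {p90} = {(17,p90), (18,p90)}
  {18} × {p89, p90} = {(18,p89), (18,p90)}
  {16, 17, 18} × {p89} = {(16,p89), (17,p89), (18,p89)}
  {16, 17, 18} × {p90} = {(16,p90), (17,p90), (18,p90)}
  {18} × {p88, p89, p90} = {(18,p88), (18,p89), (18,p90)}
  {16, 18} × {p89, p90} = {(16,p89), (16,p90), (18,p89), (18,p90)}
  {17, 18} × {p89, p90} = {(17,p89), (17,p90), (18,p89), (18,p90)}
  {16, 18} × {p88, p89, p90} = {(16,p88), (16,p89), (16,p90), (18,p88), (18,p89), (18,p90)}
  {16, 17, 18} × {p89, p90} = {(16,p89), (16,p90), (17,p89), (17,p90), (18,p89), (18,p90)}
  {17, 18} × {p88, p89, p90} = {(17,p88), (17,p89), (17,p90), (18,p88), (18,p89), (18,p90)}
  {16, 17, 18} × {p88, p89, p90} = {(16,p88), (16,p89), (16,p90), (17,p88), (17,p89), (17,p90), (18,p88), (18,p89), (18,p90)}
These 17 distinct sets form the basis B.
Close under arbitrary unions to get τ_{X×Y}; counting gives |τ_{X×Y}| = 50.


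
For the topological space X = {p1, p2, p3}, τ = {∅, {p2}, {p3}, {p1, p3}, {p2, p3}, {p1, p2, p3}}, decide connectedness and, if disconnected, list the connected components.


(X, τ) is disconnected; components = [{p2}, {p1, p3}].

Find clopen sets (U ∈ τ with X ∖ U ∈ τ):
  U = ∅, X ∖ U = {p1, p2, p3} — both open, so U is clopen.
  U = {p2}, X ∖ U = {p1, p3} — both open, so U is clopen.
  U = {p1, p3}, X ∖ U = {p2} — both open, so U is clopen.
  U = {p1, p2, p3}, X ∖ U = ∅ — both open, so U is clopen.
Nontrivial clopen(s) exist: e.g. {p2}. So (X, τ) is disconnected.
Compute connected components by grouping points that agree on all clopens:
  component: {p2}
  component: {p1, p3}


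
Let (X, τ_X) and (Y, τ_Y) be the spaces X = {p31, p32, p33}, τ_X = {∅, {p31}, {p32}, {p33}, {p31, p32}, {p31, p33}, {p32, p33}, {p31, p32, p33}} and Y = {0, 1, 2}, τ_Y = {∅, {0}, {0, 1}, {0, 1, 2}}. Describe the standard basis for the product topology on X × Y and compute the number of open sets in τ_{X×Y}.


Basis B = {∅ × ∅, {p31} × {0}, {p32} × {0}, {p33} × {0}, {p31} × {0, 1}, {p31, p32} × {0}, {p31, p33} × {0}, {p32} × {0, 1}, {p32, p33} × {0}, {p33} × {0, 1}, {p31} × {0, 1, 2}, {p31, p32, p33} × {0}, {p32} × {0, 1, 2}, {p33} × {0, 1, 2}, {p31, p32} × {0, 1}, {p31, p33} × {0, 1}, {p32, p33} × {0, 1}, {p31, p32} × {0, 1, 2}, {p31, p33} × {0, 1, 2}, {p31, p32, p33} × {0, 1}, {p32, p33} × {0, 1, 2}, {p31, p32, p33} × {0, 1, 2}}; |τ_{X×Y}| = 64.

Enumerate products U × V with U ∈ τ_X, V ∈ τ_Y (deduplicated):
  ∅ × ∅ = {} (∅)
  {p31} × {0} = {(p31,0)}
  {p32} × {0} = {(p32,0)}
  {p33} × {0} = {(p33,0)}
  {p31} × {0, 1} = {(p31,0), (p31,1)}
  {p31, p32} × {0} = {(p31,0), (p32,0)}
  {p31, p33} × {0} = {(p31,0), (p33,0)}
  {p32} × {0, 1} = {(p32,0), (p32,1)}
  {p32, p33} × {0} = {(p32,0), (p33,0)}
  {p33} × {0, 1} = {(p33,0), (p33,1)}
  {p31} × {0, 1, 2} = {(p31,0), (p31,1), (p31,2)}
  {p31, p32, p33} × {0} = {(p31,0), (p32,0), (p33,0)}
  {p32} × {0, 1, 2} = {(p32,0), (p32,1), (p32,2)}
  {p33} × {0, 1, 2} = {(p33,0), (p33,1), (p33,2)}
  {p31, p32} × {0, 1} = {(p31,0), (p31,1), (p32,0), (p32,1)}
  {p31, p33} × {0, 1} = {(p31,0), (p31,1), (p33,0), (p33,1)}
  {p32, p33} × {0, 1} = {(p32,0), (p32,1), (p33,0), (p33,1)}
  {p31, p32} × {0, 1, 2} = {(p31,0), (p31,1), (p31,2), (p32,0), (p32,1), (p32,2)}
  {p31, p33} × {0, 1, 2} = {(p31,0), (p31,1), (p31,2), (p33,0), (p33,1), (p33,2)}
  {p31, p32, p33} × {0, 1} = {(p31,0), (p31,1), (p32,0), (p32,1), (p33,0), (p33,1)}
  {p32, p33} × {0, 1, 2} = {(p32,0), (p32,1), (p32,2), (p33,0), (p33,1), (p33,2)}
  {p31, p32, p33} × {0, 1, 2} = {(p31,0), (p31,1), (p31,2), (p32,0), (p32,1), (p32,2), (p33,0), (p33,1), (p33,2)}
These 22 distinct sets form the basis B.
Close under arbitrary unions to get τ_{X×Y}; counting gives |τ_{X×Y}| = 64.


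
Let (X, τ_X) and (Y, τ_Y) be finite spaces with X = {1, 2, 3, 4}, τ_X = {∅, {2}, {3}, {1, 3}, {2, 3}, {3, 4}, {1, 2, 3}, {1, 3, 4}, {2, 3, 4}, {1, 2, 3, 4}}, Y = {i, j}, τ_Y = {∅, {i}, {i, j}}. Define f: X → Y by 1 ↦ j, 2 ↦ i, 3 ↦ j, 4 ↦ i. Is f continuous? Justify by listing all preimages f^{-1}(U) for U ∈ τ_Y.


f is NOT continuous.

Compute f^{-1}(U) for each U ∈ τ_Y:
  U = ∅: f^{-1}(U) = ∅ ∈ τ_X ✓.
  U = {i}: f^{-1}(U) = {2, 4} ∉ τ_X ✗.
  U = {i, j}: f^{-1}(U) = {1, 2, 3, 4} ∈ τ_X ✓.
Found U = {i} with f^{-1}(U) = {2, 4} not in τ_X. Therefore f is NOT continuous.


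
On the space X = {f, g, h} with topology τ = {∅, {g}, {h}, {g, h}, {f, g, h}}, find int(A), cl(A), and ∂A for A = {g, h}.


int(A) = {g, h}, cl(A) = {f, g, h}, ∂A = {f}.

Closed sets in (X, τ) are complements of opens:
  closed(X, τ) = {∅, {f}, {f, g}, {f, h}, {f, g, h}}.
int(A) = ⋃ {U ∈ τ : U ⊆ A}. Opens contained in A: ∅, {g}, {h}, {g, h}.
Taking the union of these: int(A) = {g, h}.
cl(A) = ⋂ {C closed : A ⊆ C}. Closed sets containing A: {f, g, h}.
Intersecting these: cl(A) = {f, g, h}.
∂A = cl(A) ∖ int(A) = {f, g, h} ∖ {g, h} = {f}.


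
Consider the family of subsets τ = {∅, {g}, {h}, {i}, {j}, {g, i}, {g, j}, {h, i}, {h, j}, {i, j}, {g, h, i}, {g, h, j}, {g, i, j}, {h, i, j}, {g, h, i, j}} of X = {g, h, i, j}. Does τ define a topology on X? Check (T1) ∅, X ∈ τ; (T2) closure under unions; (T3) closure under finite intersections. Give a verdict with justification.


τ is NOT a topology on X.

Axiom (T1): ∅ ∈ τ? Yes; X ∈ τ? Yes.
Axiom (T2/T3): check pairwise unions and intersections of members of τ.
Counterexample for (T2): {g} ∪ {h} = {g, h} ∉ τ. Therefore τ is NOT a topology.


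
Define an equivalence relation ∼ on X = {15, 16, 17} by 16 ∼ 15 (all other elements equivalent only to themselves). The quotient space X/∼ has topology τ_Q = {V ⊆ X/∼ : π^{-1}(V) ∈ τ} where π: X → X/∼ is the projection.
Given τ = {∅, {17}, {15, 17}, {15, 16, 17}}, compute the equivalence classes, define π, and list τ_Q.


X/∼ = {[15=16], [17]}; |τ_Q| = 3.

Equivalence classes: [15=16], [17].
Quotient map π: X → X/∼ sends 15 ↦ [15=16], 16 ↦ [15=16], 17 ↦ [17].
For each subset V ⊆ X/∼, compute π^{-1}(V) ⊆ X and check whether π^{-1}(V) ∈ τ. V is open in τ_Q iff π^{-1}(V) ∈ τ.
  V = {}: π^{-1}(V) = ∅ ∈ τ ✓.
  V = {[15=16]}: π^{-1}(V) = {15, 16} ∉ τ ✗.
  V = {[17]}: π^{-1}(V) = {17} ∈ τ ✓.
  V = {[15=16], [17]}: π^{-1}(V) = {15, 16, 17} ∈ τ ✓.
Open sets in the quotient: τ_Q = {{}, {[17]}, {[15=16], [17]}} (3 elements).


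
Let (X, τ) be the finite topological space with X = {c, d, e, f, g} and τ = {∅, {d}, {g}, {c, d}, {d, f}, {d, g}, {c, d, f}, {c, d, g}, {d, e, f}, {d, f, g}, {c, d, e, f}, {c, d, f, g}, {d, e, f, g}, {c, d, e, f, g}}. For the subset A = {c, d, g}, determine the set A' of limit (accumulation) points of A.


A' = {c, e, f}

For each x ∈ X, list the open sets U ∈ τ with x ∈ U, then check whether U ∩ (A ∖ {x}) ≠ ∅ for every such U.
  x = c: opens ∋ x are {c, d}, {c, d, f}, {c, d, g}, {c, d, e, f}, {c, d, f, g}, {c, d, e, f, g}; each meets A ∖ {c}, so x IS a limit point.
  x = d: open {d} ∋ x has {d} ∩ (A ∖ {d}) = ∅, so x is NOT a limit point.
  x = e: opens ∋ x are {d, e, f}, {c, d, e, f}, {d, e, f, g}, {c, d, e, f, g}; each meets A ∖ {e}, so x IS a limit point.
  x = f: opens ∋ x are {d, f}, {c, d, f}, {d, e, f}, {d, f, g}, {c, d, e, f}, {c, d, f, g}, {d, e, f, g}, {c, d, e, f, g}; each meets A ∖ {f}, so x IS a limit point.
  x = g: open {g} ∋ x has {g} ∩ (A ∖ {g}) = ∅, so x is NOT a limit point.
Collecting: A' = {c, e, f}.


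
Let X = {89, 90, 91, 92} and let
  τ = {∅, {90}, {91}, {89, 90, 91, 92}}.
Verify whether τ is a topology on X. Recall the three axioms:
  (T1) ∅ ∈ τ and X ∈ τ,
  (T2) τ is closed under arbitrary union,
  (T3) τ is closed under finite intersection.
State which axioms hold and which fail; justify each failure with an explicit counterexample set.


τ is NOT a topology on X.

Axiom (T1): ∅ ∈ τ? Yes; X ∈ τ? Yes.
Axiom (T2/T3): check pairwise unions and intersections of members of τ.
Counterexample for (T2): {90} ∪ {91} = {90, 91} ∉ τ. Therefore τ is NOT a topology.


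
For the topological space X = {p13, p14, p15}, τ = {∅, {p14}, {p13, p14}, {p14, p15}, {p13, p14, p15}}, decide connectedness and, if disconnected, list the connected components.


(X, τ) is connected.

Find clopen sets (U ∈ τ with X ∖ U ∈ τ):
  U = ∅, X ∖ U = {p13, p14, p15} — both open, so U is clopen.
  U = {p13, p14, p15}, X ∖ U = ∅ — both open, so U is clopen.
Only trivial clopens (∅ and X) exist, so (X, τ) is connected.
Compute connected components by grouping points that agree on all clopens:
  component: {p13, p14, p15}


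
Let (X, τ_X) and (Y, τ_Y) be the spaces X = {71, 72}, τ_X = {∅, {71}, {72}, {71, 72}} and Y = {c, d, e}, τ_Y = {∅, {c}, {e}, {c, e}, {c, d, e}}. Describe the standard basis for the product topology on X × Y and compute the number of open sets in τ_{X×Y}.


Basis B = {∅ × ∅, {71} × {c}, {71} × {e}, {72} × {c}, {72} × {e}, {71} × {c, e}, {71, 72} × {c}, {71, 72} × {e}, {72} × {c, e}, {71} × {c, d, e}, {72} × {c, d, e}, {71, 72} × {c, e}, {71, 72} × {c, d, e}}; |τ_{X×Y}| = 25.

Enumerate products U × V with U ∈ τ_X, V ∈ τ_Y (deduplicated):
  ∅ × ∅ = {} (∅)
  {71} × {c} = {(71,c)}
  {71} × {e} = {(71,e)}
  {72} × {c} = {(72,c)}
  {72} × {e} = {(72,e)}
  {71} × {c, e} = {(71,c), (71,e)}
  {71, 72} × {c} = {(71,c), (72,c)}
  {71, 72} × {e} = {(71,e), (72,e)}
  {72} × {c, e} = {(72,c), (72,e)}
  {71} × {c, d, e} = {(71,c), (71,d), (71,e)}
  {72} × {c, d, e} = {(72,c), (72,d), (72,e)}
  {71, 72} × {c, e} = {(71,c), (71,e), (72,c), (72,e)}
  {71, 72} × {c, d, e} = {(71,c), (71,d), (71,e), (72,c), (72,d), (72,e)}
These 13 distinct sets form the basis B.
Close under arbitrary unions to get τ_{X×Y}; counting gives |τ_{X×Y}| = 25.


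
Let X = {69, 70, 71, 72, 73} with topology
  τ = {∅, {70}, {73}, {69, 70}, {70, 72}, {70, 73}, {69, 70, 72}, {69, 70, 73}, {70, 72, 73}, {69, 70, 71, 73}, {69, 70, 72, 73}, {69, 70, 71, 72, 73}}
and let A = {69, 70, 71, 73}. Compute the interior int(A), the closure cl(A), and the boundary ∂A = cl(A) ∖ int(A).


int(A) = {69, 70, 71, 73}, cl(A) = {69, 70, 71, 72, 73}, ∂A = {72}.

Closed sets in (X, τ) are complements of opens:
  closed(X, τ) = {∅, {71}, {72}, {69, 71}, {71, 72}, {71, 73}, {69, 71, 72}, {69, 71, 73}, {71, 72, 73}, {69, 70, 71, 72}, {69, 71, 72, 73}, {69, 70, 71, 72, 73}}.
int(A) = ⋃ {U ∈ τ : U ⊆ A}. Opens contained in A: ∅, {70}, {73}, {69, 70}, {70, 73}, {69, 70, 73}, {69, 70, 71, 73}.
Taking the union of these: int(A) = {69, 70, 71, 73}.
cl(A) = ⋂ {C closed : A ⊆ C}. Closed sets containing A: {69, 70, 71, 72, 73}.
Intersecting these: cl(A) = {69, 70, 71, 72, 73}.
∂A = cl(A) ∖ int(A) = {69, 70, 71, 72, 73} ∖ {69, 70, 71, 73} = {72}.


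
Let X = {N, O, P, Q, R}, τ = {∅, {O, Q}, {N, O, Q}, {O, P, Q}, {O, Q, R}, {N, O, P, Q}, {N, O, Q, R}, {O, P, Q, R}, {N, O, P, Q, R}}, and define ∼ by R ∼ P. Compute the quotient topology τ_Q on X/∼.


X/∼ = {[N], [O], [P=R], [Q]}; |τ_Q| = 5.

Equivalence classes: [N], [O], [P=R], [Q].
Quotient map π: X → X/∼ sends N ↦ [N], O ↦ [O], P ↦ [P=R], Q ↦ [Q], R ↦ [P=R].
For each subset V ⊆ X/∼, compute π^{-1}(V) ⊆ X and check whether π^{-1}(V) ∈ τ. V is open in τ_Q iff π^{-1}(V) ∈ τ.
  V = {}: π^{-1}(V) = ∅ ∈ τ ✓.
  V = {[N]}: π^{-1}(V) = {N} ∉ τ ✗.
  V = {[O]}: π^{-1}(V) = {O} ∉ τ ✗.
  V = {[N], [O]}: π^{-1}(V) = {N, O} ∉ τ ✗.
  V = {[P=R]}: π^{-1}(V) = {P, R} ∉ τ ✗.
  V = {[N], [P=R]}: π^{-1}(V) = {N, P, R} ∉ τ ✗.
  V = {[O], [P=R]}: π^{-1}(V) = {O, P, R} ∉ τ ✗.
  V = {[N], [O], [P=R]}: π^{-1}(V) = {N, O, P, R} ∉ τ ✗.
  V = {[Q]}: π^{-1}(V) = {Q} ∉ τ ✗.
  V = {[N], [Q]}: π^{-1}(V) = {N, Q} ∉ τ ✗.
  V = {[O], [Q]}: π^{-1}(V) = {O, Q} ∈ τ ✓.
  V = {[N], [O], [Q]}: π^{-1}(V) = {N, O, Q} ∈ τ ✓.
  V = {[P=R], [Q]}: π^{-1}(V) = {P, Q, R} ∉ τ ✗.
  V = {[N], [P=R], [Q]}: π^{-1}(V) = {N, P, Q, R} ∉ τ ✗.
  V = {[O], [P=R], [Q]}: π^{-1}(V) = {O, P, Q, R} ∈ τ ✓.
  V = {[N], [O], [P=R], [Q]}: π^{-1}(V) = {N, O, P, Q, R} ∈ τ ✓.
Open sets in the quotient: τ_Q = {{}, {[O], [Q]}, {[N], [O], [Q]}, {[O], [P=R], [Q]}, {[N], [O], [P=R], [Q]}} (5 elements).


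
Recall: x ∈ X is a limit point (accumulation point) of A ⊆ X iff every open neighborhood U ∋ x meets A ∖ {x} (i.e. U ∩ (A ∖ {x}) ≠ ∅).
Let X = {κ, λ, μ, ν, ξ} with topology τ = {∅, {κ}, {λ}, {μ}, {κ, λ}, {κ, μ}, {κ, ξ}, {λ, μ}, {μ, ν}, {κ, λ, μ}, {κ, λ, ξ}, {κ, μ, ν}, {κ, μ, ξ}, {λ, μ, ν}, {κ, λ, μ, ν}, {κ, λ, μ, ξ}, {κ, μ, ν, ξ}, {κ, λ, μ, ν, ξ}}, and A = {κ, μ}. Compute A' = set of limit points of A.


A' = {ν, ξ}

For each x ∈ X, list the open sets U ∈ τ with x ∈ U, then check whether U ∩ (A ∖ {x}) ≠ ∅ for every such U.
  x = κ: open {κ} ∋ x has {κ} ∩ (A ∖ {κ}) = ∅, so x is NOT a limit point.
  x = λ: open {λ} ∋ x has {λ} ∩ (A ∖ {λ}) = ∅, so x is NOT a limit point.
  x = μ: open {μ} ∋ x has {μ} ∩ (A ∖ {μ}) = ∅, so x is NOT a limit point.
  x = ν: opens ∋ x are {μ, ν}, {κ, μ, ν}, {λ, μ, ν}, {κ, λ, μ, ν}, {κ, μ, ν, ξ}, {κ, λ, μ, ν, ξ}; each meets A ∖ {ν}, so x IS a limit point.
  x = ξ: opens ∋ x are {κ, ξ}, {κ, λ, ξ}, {κ, μ, ξ}, {κ, λ, μ, ξ}, {κ, μ, ν, ξ}, {κ, λ, μ, ν, ξ}; each meets A ∖ {ξ}, so x IS a limit point.
Collecting: A' = {ν, ξ}.


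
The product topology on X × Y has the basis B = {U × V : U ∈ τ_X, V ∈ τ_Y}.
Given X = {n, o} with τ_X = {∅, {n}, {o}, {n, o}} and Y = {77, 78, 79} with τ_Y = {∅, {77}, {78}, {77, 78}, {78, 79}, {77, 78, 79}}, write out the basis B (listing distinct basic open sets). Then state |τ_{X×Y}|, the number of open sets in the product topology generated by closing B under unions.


Basis B = {∅ × ∅, {n} × {77}, {n} × {78}, {o} × {77}, {o} × {78}, {n} × {77, 78}, {n, o} × {77}, {n} × {78, 79}, {n, o} × {78}, {o} × {77, 78}, {o} × {78, 79}, {n} × {77, 78, 79}, {o} × {77, 78, 79}, {n, o} × {77, 78}, {n, o} × {78, 79}, {n, o} × {77, 78, 79}}; |τ_{X×Y}| = 36.

Enumerate products U × V with U ∈ τ_X, V ∈ τ_Y (deduplicated):
  ∅ × ∅ = {} (∅)
  {n} × {77} = {(n,77)}
  {n} × {78} = {(n,78)}
  {o} × {77} = {(o,77)}
  {o} × {78} = {(o,78)}
  {n} × {77, 78} = {(n,77), (n,78)}
  {n, o} × {77} = {(n,77), (o,77)}
  {n} × {78, 79} = {(n,78), (n,79)}
  {n, o} × {78} = {(n,78), (o,78)}
  {o} × {77, 78} = {(o,77), (o,78)}
  {o} × {78, 79} = {(o,78), (o,79)}
  {n} × {77, 78, 79} = {(n,77), (n,78), (n,79)}
  {o} × {77, 78, 79} = {(o,77), (o,78), (o,79)}
  {n, o} × {77, 78} = {(n,77), (n,78), (o,77), (o,78)}
  {n, o} × {78, 79} = {(n,78), (n,79), (o,78), (o,79)}
  {n, o} × {77, 78, 79} = {(n,77), (n,78), (n,79), (o,77), (o,78), (o,79)}
These 16 distinct sets form the basis B.
Close under arbitrary unions to get τ_{X×Y}; counting gives |τ_{X×Y}| = 36.


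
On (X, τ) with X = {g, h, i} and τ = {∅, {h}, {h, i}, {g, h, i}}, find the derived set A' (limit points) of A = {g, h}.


A' = {g, i}

For each x ∈ X, list the open sets U ∈ τ with x ∈ U, then check whether U ∩ (A ∖ {x}) ≠ ∅ for every such U.
  x = g: opens ∋ x are {g, h, i}; each meets A ∖ {g}, so x IS a limit point.
  x = h: open {h} ∋ x has {h} ∩ (A ∖ {h}) = ∅, so x is NOT a limit point.
  x = i: opens ∋ x are {h, i}, {g, h, i}; each meets A ∖ {i}, so x IS a limit point.
Collecting: A' = {g, i}.


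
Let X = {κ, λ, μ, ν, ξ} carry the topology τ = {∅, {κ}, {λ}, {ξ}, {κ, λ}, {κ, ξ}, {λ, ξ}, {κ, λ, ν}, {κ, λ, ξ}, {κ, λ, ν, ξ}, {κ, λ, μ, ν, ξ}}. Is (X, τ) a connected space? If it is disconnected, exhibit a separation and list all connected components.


(X, τ) is connected.

Find clopen sets (U ∈ τ with X ∖ U ∈ τ):
  U = ∅, X ∖ U = {κ, λ, μ, ν, ξ} — both open, so U is clopen.
  U = {κ, λ, μ, ν, ξ}, X ∖ U = ∅ — both open, so U is clopen.
Only trivial clopens (∅ and X) exist, so (X, τ) is connected.
Compute connected components by grouping points that agree on all clopens:
  component: {κ, λ, μ, ν, ξ}


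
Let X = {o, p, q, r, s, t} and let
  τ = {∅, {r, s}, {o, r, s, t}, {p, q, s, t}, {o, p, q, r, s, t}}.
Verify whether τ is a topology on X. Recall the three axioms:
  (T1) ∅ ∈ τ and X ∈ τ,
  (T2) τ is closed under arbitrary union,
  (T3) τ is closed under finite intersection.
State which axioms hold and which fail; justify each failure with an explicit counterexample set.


τ is NOT a topology on X.

Axiom (T1): ∅ ∈ τ? Yes; X ∈ τ? Yes.
Axiom (T2/T3): check pairwise unions and intersections of members of τ.
Counterexample for (T3): {r, s} ∩ {p, q, s, t} = {s} ∉ τ. Therefore τ is NOT a topology.


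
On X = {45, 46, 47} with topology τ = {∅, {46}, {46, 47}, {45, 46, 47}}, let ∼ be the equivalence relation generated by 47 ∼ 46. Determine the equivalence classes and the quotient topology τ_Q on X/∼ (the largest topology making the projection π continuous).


X/∼ = {[45], [46=47]}; |τ_Q| = 3.

Equivalence classes: [45], [46=47].
Quotient map π: X → X/∼ sends 45 ↦ [45], 46 ↦ [46=47], 47 ↦ [46=47].
For each subset V ⊆ X/∼, compute π^{-1}(V) ⊆ X and check whether π^{-1}(V) ∈ τ. V is open in τ_Q iff π^{-1}(V) ∈ τ.
  V = {}: π^{-1}(V) = ∅ ∈ τ ✓.
  V = {[45]}: π^{-1}(V) = {45} ∉ τ ✗.
  V = {[46=47]}: π^{-1}(V) = {46, 47} ∈ τ ✓.
  V = {[45], [46=47]}: π^{-1}(V) = {45, 46, 47} ∈ τ ✓.
Open sets in the quotient: τ_Q = {{}, {[46=47]}, {[45], [46=47]}} (3 elements).


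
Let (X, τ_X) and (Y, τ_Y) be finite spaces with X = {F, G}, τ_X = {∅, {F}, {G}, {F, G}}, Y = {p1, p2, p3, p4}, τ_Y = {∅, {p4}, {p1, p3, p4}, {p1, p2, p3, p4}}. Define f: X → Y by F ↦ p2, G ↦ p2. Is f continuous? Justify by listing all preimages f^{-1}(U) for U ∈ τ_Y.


f IS continuous.

Compute f^{-1}(U) for each U ∈ τ_Y:
  U = ∅: f^{-1}(U) = ∅ ∈ τ_X ✓.
  U = {p4}: f^{-1}(U) = ∅ ∈ τ_X ✓.
  U = {p1, p3, p4}: f^{-1}(U) = ∅ ∈ τ_X ✓.
  U = {p1, p2, p3, p4}: f^{-1}(U) = {F, G} ∈ τ_X ✓.
Every preimage lies in τ_X, so f IS continuous.


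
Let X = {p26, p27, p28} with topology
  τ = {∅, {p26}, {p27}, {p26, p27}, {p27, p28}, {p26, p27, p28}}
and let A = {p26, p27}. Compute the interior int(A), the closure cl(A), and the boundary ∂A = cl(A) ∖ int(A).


int(A) = {p26, p27}, cl(A) = {p26, p27, p28}, ∂A = {p28}.

Closed sets in (X, τ) are complements of opens:
  closed(X, τ) = {∅, {p26}, {p28}, {p26, p28}, {p27, p28}, {p26, p27, p28}}.
int(A) = ⋃ {U ∈ τ : U ⊆ A}. Opens contained in A: ∅, {p26}, {p27}, {p26, p27}.
Taking the union of these: int(A) = {p26, p27}.
cl(A) = ⋂ {C closed : A ⊆ C}. Closed sets containing A: {p26, p27, p28}.
Intersecting these: cl(A) = {p26, p27, p28}.
∂A = cl(A) ∖ int(A) = {p26, p27, p28} ∖ {p26, p27} = {p28}.


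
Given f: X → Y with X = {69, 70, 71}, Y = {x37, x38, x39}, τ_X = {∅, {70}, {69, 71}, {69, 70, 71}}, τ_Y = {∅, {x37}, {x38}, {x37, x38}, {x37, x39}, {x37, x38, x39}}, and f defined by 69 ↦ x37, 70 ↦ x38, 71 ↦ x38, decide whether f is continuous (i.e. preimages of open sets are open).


f is NOT continuous.

Compute f^{-1}(U) for each U ∈ τ_Y:
  U = ∅: f^{-1}(U) = ∅ ∈ τ_X ✓.
  U = {x37}: f^{-1}(U) = {69} ∉ τ_X ✗.
  U = {x38}: f^{-1}(U) = {70, 71} ∉ τ_X ✗.
  U = {x37, x38}: f^{-1}(U) = {69, 70, 71} ∈ τ_X ✓.
  U = {x37, x39}: f^{-1}(U) = {69} ∉ τ_X ✗.
  U = {x37, x38, x39}: f^{-1}(U) = {69, 70, 71} ∈ τ_X ✓.
Found U = {x37} with f^{-1}(U) = {69} not in τ_X. Therefore f is NOT continuous.


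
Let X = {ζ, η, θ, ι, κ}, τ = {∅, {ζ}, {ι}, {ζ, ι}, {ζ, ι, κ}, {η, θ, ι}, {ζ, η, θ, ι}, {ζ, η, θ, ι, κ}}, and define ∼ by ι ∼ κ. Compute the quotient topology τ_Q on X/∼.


X/∼ = {[ζ], [η], [θ], [ι=κ]}; |τ_Q| = 4.

Equivalence classes: [ζ], [η], [θ], [ι=κ].
Quotient map π: X → X/∼ sends ζ ↦ [ζ], η ↦ [η], θ ↦ [θ], ι ↦ [ι=κ], κ ↦ [ι=κ].
For each subset V ⊆ X/∼, compute π^{-1}(V) ⊆ X and check whether π^{-1}(V) ∈ τ. V is open in τ_Q iff π^{-1}(V) ∈ τ.
  V = {}: π^{-1}(V) = ∅ ∈ τ ✓.
  V = {[ζ]}: π^{-1}(V) = {ζ} ∈ τ ✓.
  V = {[η]}: π^{-1}(V) = {η} ∉ τ ✗.
  V = {[ζ], [η]}: π^{-1}(V) = {ζ, η} ∉ τ ✗.
  V = {[θ]}: π^{-1}(V) = {θ} ∉ τ ✗.
  V = {[ζ], [θ]}: π^{-1}(V) = {ζ, θ} ∉ τ ✗.
  V = {[η], [θ]}: π^{-1}(V) = {η, θ} ∉ τ ✗.
  V = {[ζ], [η], [θ]}: π^{-1}(V) = {ζ, η, θ} ∉ τ ✗.
  V = {[ι=κ]}: π^{-1}(V) = {ι, κ} ∉ τ ✗.
  V = {[ζ], [ι=κ]}: π^{-1}(V) = {ζ, ι, κ} ∈ τ ✓.
  V = {[η], [ι=κ]}: π^{-1}(V) = {η, ι, κ} ∉ τ ✗.
  V = {[ζ], [η], [ι=κ]}: π^{-1}(V) = {ζ, η, ι, κ} ∉ τ ✗.
  V = {[θ], [ι=κ]}: π^{-1}(V) = {θ, ι, κ} ∉ τ ✗.
  V = {[ζ], [θ], [ι=κ]}: π^{-1}(V) = {ζ, θ, ι, κ} ∉ τ ✗.
  V = {[η], [θ], [ι=κ]}: π^{-1}(V) = {η, θ, ι, κ} ∉ τ ✗.
  V = {[ζ], [η], [θ], [ι=κ]}: π^{-1}(V) = {ζ, η, θ, ι, κ} ∈ τ ✓.
Open sets in the quotient: τ_Q = {{}, {[ζ]}, {[ζ], [ι=κ]}, {[ζ], [η], [θ], [ι=κ]}} (4 elements).


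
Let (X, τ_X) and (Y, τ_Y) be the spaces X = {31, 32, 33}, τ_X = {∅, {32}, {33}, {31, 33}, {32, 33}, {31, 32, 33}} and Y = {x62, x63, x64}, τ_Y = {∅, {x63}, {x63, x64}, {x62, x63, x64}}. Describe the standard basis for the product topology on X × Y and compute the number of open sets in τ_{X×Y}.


Basis B = {∅ × ∅, {32} × {x63}, {33} × {x63}, {31, 33} × {x63}, {32} × {x63, x64}, {32, 33} × {x63}, {33} × {x63, x64}, {31, 32, 33} × {x63}, {32} × {x62, x63, x64}, {33} × {x62, x63, x64}, {31, 33} × {x63, x64}, {32, 33} × {x63, x64}, {31, 33} × {x62, x63, x64}, {31, 32, 33} × {x63, x64}, {32, 33} × {x62, x63, x64}, {31, 32, 33} × {x62, x63, x64}}; |τ_{X×Y}| = 40.

Enumerate products U × V with U ∈ τ_X, V ∈ τ_Y (deduplicated):
  ∅ × ∅ = {} (∅)
  {32} × {x63} = {(32,x63)}
  {33} × {x63} = {(33,x63)}
  {31, 33} × {x63} = {(31,x63), (33,x63)}
  {32} × {x63, x64} = {(32,x63), (32,x64)}
  {32, 33} × {x63} = {(32,x63), (33,x63)}
  {33} × {x63, x64} = {(33,x63), (33,x64)}
  {31, 32, 33} × {x63} = {(31,x63), (32,x63), (33,x63)}
  {32} × {x62, x63, x64} = {(32,x62), (32,x63), (32,x64)}
  {33} × {x62, x63, x64} = {(33,x62), (33,x63), (33,x64)}
  {31, 33} × {x63, x64} = {(31,x63), (31,x64), (33,x63), (33,x64)}
  {32, 33} × {x63, x64} = {(32,x63), (32,x64), (33,x63), (33,x64)}
  {31, 33} × {x62, x63, x64} = {(31,x62), (31,x63), (31,x64), (33,x62), (33,x63), (33,x64)}
  {31, 32, 33} × {x63, x64} = {(31,x63), (31,x64), (32,x63), (32,x64), (33,x63), (33,x64)}
  {32, 33} × {x62, x63, x64} = {(32,x62), (32,x63), (32,x64), (33,x62), (33,x63), (33,x64)}
  {31, 32, 33} × {x62, x63, x64} = {(31,x62), (31,x63), (31,x64), (32,x62), (32,x63), (32,x64), (33,x62), (33,x63), (33,x64)}
These 16 distinct sets form the basis B.
Close under arbitrary unions to get τ_{X×Y}; counting gives |τ_{X×Y}| = 40.


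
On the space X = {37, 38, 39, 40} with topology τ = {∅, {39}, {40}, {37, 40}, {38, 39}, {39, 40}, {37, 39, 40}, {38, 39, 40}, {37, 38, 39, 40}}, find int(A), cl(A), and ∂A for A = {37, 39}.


int(A) = {39}, cl(A) = {37, 38, 39}, ∂A = {37, 38}.

Closed sets in (X, τ) are complements of opens:
  closed(X, τ) = {∅, {37}, {38}, {37, 38}, {37, 40}, {38, 39}, {37, 38, 39}, {37, 38, 40}, {37, 38, 39, 40}}.
int(A) = ⋃ {U ∈ τ : U ⊆ A}. Opens contained in A: ∅, {39}.
Taking the union of these: int(A) = {39}.
cl(A) = ⋂ {C closed : A ⊆ C}. Closed sets containing A: {37, 38, 39}, {37, 38, 39, 40}.
Intersecting these: cl(A) = {37, 38, 39}.
∂A = cl(A) ∖ int(A) = {37, 38, 39} ∖ {39} = {37, 38}.


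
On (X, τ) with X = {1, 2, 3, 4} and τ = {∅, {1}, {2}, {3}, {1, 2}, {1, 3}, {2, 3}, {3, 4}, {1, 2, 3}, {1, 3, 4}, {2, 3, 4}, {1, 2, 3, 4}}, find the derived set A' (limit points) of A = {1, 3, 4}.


A' = {4}

For each x ∈ X, list the open sets U ∈ τ with x ∈ U, then check whether U ∩ (A ∖ {x}) ≠ ∅ for every such U.
  x = 1: open {1} ∋ x has {1} ∩ (A ∖ {1}) = ∅, so x is NOT a limit point.
  x = 2: open {2} ∋ x has {2} ∩ (A ∖ {2}) = ∅, so x is NOT a limit point.
  x = 3: open {3} ∋ x has {3} ∩ (A ∖ {3}) = ∅, so x is NOT a limit point.
  x = 4: opens ∋ x are {3, 4}, {1, 3, 4}, {2, 3, 4}, {1, 2, 3, 4}; each meets A ∖ {4}, so x IS a limit point.
Collecting: A' = {4}.


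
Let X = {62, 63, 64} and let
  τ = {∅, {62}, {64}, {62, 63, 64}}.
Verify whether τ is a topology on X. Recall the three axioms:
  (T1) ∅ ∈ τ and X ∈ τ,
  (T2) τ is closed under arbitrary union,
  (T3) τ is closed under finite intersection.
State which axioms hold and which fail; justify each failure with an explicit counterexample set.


τ is NOT a topology on X.

Axiom (T1): ∅ ∈ τ? Yes; X ∈ τ? Yes.
Axiom (T2/T3): check pairwise unions and intersections of members of τ.
Counterexample for (T2): {62} ∪ {64} = {62, 64} ∉ τ. Therefore τ is NOT a topology.


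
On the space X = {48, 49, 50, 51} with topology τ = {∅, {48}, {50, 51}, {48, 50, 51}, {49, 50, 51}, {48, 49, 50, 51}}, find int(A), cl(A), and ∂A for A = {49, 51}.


int(A) = ∅, cl(A) = {49, 50, 51}, ∂A = {49, 50, 51}.

Closed sets in (X, τ) are complements of opens:
  closed(X, τ) = {∅, {48}, {49}, {48, 49}, {49, 50, 51}, {48, 49, 50, 51}}.
int(A) = ⋃ {U ∈ τ : U ⊆ A}. Opens contained in A: ∅.
Taking the union of these: int(A) = ∅.
cl(A) = ⋂ {C closed : A ⊆ C}. Closed sets containing A: {49, 50, 51}, {48, 49, 50, 51}.
Intersecting these: cl(A) = {49, 50, 51}.
∂A = cl(A) ∖ int(A) = {49, 50, 51} ∖ ∅ = {49, 50, 51}.


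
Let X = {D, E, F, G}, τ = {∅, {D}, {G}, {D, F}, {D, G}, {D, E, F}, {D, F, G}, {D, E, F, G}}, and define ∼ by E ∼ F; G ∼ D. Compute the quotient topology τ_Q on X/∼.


X/∼ = {[D=G], [E=F]}; |τ_Q| = 3.

Equivalence classes: [D=G], [E=F].
Quotient map π: X → X/∼ sends D ↦ [D=G], E ↦ [E=F], F ↦ [E=F], G ↦ [D=G].
For each subset V ⊆ X/∼, compute π^{-1}(V) ⊆ X and check whether π^{-1}(V) ∈ τ. V is open in τ_Q iff π^{-1}(V) ∈ τ.
  V = {}: π^{-1}(V) = ∅ ∈ τ ✓.
  V = {[D=G]}: π^{-1}(V) = {D, G} ∈ τ ✓.
  V = {[E=F]}: π^{-1}(V) = {E, F} ∉ τ ✗.
  V = {[D=G], [E=F]}: π^{-1}(V) = {D, E, F, G} ∈ τ ✓.
Open sets in the quotient: τ_Q = {{}, {[D=G]}, {[D=G], [E=F]}} (3 elements).
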